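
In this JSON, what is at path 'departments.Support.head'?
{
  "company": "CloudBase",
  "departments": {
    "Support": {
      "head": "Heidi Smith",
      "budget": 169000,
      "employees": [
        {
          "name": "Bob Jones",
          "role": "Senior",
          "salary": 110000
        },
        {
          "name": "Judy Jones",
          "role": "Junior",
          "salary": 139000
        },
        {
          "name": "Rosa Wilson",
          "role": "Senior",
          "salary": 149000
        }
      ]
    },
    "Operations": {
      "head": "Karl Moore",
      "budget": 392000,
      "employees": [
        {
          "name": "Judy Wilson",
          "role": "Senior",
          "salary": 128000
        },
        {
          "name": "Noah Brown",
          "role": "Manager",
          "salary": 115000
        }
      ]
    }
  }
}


Path: departments.Support.head

Navigate:
  -> departments
  -> Support
  -> head = 'Heidi Smith'

Heidi Smith


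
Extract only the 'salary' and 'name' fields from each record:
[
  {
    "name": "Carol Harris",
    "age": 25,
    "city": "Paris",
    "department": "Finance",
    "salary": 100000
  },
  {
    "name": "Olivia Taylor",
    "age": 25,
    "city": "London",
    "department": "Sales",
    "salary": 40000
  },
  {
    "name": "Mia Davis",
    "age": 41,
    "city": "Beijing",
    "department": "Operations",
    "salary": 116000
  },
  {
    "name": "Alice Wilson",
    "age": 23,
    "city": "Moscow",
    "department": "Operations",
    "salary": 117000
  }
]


Original: 4 records with fields: name, age, city, department, salary
Keep: ['salary', 'name']
Drop: ['age', 'city', 'department']
Result: 4 records, 2 fields each

[
  {
    "salary": 100000,
    "name": "Carol Harris"
  },
  {
    "salary": 40000,
    "name": "Olivia Taylor"
  },
  {
    "salary": 116000,
    "name": "Mia Davis"
  },
  {
    "salary": 117000,
    "name": "Alice Wilson"
  }
]


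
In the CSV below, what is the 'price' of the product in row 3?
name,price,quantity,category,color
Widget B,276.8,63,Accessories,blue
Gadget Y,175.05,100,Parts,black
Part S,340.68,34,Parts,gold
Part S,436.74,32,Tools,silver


Query: Row 3 ('Part S'), column 'price'
Value: 340.68

340.68


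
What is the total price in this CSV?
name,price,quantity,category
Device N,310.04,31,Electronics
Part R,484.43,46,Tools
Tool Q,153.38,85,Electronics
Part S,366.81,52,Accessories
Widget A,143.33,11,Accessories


Computing total price:
Values: [310.04, 484.43, 153.38, 366.81, 143.33]
Sum = 1457.99

1457.99


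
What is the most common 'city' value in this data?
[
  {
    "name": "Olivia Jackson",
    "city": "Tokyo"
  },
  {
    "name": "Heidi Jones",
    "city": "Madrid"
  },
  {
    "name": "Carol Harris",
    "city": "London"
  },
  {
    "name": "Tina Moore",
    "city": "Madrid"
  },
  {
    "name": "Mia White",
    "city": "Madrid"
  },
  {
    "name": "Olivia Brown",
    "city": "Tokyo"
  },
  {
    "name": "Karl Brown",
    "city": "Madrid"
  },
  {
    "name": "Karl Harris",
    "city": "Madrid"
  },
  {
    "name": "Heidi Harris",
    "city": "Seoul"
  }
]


Counting 'city' values across 9 records:

  Madrid: 5 #####
  Tokyo: 2 ##
  London: 1 #
  Seoul: 1 #

Most common: Madrid (5 times)

Madrid (5 times)


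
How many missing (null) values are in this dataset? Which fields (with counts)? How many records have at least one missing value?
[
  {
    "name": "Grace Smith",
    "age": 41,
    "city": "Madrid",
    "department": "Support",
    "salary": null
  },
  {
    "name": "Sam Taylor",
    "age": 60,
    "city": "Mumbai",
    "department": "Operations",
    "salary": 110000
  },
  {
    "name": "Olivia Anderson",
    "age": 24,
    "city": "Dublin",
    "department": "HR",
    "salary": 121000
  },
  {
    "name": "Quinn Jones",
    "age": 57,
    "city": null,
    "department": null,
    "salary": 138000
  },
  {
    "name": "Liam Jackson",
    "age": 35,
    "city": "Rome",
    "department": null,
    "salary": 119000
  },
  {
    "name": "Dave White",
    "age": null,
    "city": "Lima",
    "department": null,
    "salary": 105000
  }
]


Checking for missing (null) values in 6 records:

  Grace Smith: salary
  Sam Taylor: complete
  Olivia Anderson: complete
  Quinn Jones: city, department
  Liam Jackson: department
  Dave White: age, department

Per field:
  name: 0 missing
  age: 1 missing
  city: 1 missing
  department: 3 missing
  salary: 1 missing

Total missing values: 6
Records with any missing: 4

6 missing values (age: 1, city: 1, department: 3, salary: 1); 4 incomplete records


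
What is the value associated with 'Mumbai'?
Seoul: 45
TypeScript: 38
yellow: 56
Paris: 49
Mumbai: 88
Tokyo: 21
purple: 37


Looking up key 'Mumbai'
Value: 88

88


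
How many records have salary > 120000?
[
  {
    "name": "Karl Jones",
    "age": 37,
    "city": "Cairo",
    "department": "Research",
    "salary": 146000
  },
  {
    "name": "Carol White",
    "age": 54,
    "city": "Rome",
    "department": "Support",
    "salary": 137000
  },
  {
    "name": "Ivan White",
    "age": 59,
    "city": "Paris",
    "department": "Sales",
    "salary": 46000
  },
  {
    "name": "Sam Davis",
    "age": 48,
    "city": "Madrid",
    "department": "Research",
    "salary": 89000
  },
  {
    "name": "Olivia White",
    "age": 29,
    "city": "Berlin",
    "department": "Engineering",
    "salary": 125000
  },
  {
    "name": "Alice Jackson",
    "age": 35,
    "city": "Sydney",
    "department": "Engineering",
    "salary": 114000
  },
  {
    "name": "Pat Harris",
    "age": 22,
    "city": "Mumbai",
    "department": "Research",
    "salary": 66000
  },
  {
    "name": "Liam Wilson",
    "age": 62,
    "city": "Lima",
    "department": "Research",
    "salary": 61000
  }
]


Data: 8 records
Condition: salary > 120000

Checking each record:
  Karl Jones: 146000 MATCH
  Carol White: 137000 MATCH
  Ivan White: 46000
  Sam Davis: 89000
  Olivia White: 125000 MATCH
  Alice Jackson: 114000
  Pat Harris: 66000
  Liam Wilson: 61000

Count: 3

3


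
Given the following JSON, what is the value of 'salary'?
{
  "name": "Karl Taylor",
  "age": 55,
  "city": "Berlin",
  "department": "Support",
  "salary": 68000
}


Looking up field 'salary'
Value: 68000

68000


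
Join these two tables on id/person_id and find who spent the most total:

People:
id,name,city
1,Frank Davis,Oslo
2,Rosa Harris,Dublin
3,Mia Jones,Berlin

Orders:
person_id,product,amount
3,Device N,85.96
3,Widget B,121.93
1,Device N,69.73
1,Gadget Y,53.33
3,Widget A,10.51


Join on: people.id = orders.person_id

Joined rows:
  Mia Jones (Berlin) bought Device N for $85.96
  Mia Jones (Berlin) bought Widget B for $121.93
  Frank Davis (Oslo) bought Device N for $69.73
  Frank Davis (Oslo) bought Gadget Y for $53.33
  Mia Jones (Berlin) bought Widget A for $10.51

Total per person:
  Mia Jones: $218.40
  Frank Davis: $123.06

Top spender: Mia Jones ($218.40)

Mia Jones ($218.40)


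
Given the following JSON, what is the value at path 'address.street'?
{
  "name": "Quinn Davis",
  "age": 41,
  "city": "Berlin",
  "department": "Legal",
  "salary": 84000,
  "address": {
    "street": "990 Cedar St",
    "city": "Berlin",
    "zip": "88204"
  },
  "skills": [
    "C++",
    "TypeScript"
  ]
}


Query: address.street
Path: address -> street
Value: 990 Cedar St

990 Cedar St


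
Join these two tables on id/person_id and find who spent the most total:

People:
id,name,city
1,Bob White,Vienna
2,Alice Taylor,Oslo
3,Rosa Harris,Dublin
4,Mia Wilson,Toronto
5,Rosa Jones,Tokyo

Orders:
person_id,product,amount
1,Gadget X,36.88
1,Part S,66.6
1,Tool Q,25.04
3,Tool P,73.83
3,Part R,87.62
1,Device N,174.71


Join on: people.id = orders.person_id

Joined rows:
  Bob White (Vienna) bought Gadget X for $36.88
  Bob White (Vienna) bought Part S for $66.6
  Bob White (Vienna) bought Tool Q for $25.04
  Rosa Harris (Dublin) bought Tool P for $73.83
  Rosa Harris (Dublin) bought Part R for $87.62
  Bob White (Vienna) bought Device N for $174.71

Total per person:
  Bob White: $303.23
  Rosa Harris: $161.45

Top spender: Bob White ($303.23)

Bob White ($303.23)


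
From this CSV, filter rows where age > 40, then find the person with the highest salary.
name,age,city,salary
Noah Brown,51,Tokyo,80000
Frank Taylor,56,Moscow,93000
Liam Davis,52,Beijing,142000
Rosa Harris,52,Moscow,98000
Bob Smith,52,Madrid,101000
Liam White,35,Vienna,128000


Filter: age > 40
Sort by: salary (descending)

Filtered records (5):
  Liam Davis, age 52, salary $142000
  Bob Smith, age 52, salary $101000
  Rosa Harris, age 52, salary $98000
  Frank Taylor, age 56, salary $93000
  Noah Brown, age 51, salary $80000

Highest salary: Liam Davis ($142000)

Liam Davis


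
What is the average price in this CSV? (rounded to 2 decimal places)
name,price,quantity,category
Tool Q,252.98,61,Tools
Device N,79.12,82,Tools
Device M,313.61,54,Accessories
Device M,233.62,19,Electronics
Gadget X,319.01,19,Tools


Computing average price:
Values: [252.98, 79.12, 313.61, 233.62, 319.01]
Sum = 1198.34
Count = 5
Average = 1198.34/5 = 239.668 exactly -> 239.67 (rounded half-up to 2 decimal places)

239.67


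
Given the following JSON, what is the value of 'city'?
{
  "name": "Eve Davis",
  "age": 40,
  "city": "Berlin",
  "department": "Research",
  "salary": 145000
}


Looking up field 'city'
Value: Berlin

Berlin


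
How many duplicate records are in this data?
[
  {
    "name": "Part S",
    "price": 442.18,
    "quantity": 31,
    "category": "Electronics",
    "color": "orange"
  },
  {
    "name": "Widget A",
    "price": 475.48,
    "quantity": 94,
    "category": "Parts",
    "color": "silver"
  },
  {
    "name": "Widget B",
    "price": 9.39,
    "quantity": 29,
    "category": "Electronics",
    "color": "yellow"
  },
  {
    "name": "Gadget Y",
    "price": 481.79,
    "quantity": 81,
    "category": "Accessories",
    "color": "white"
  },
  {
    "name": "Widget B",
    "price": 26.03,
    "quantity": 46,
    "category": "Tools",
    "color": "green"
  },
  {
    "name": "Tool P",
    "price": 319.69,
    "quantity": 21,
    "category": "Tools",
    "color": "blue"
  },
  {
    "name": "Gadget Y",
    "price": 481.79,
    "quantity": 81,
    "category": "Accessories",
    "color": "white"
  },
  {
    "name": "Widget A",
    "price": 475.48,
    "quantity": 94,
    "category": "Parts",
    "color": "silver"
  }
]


Checking 8 records for duplicates:

  Row 1: Part S ($442.18, qty 31)
  Row 2: Widget A ($475.48, qty 94)
  Row 3: Widget B ($9.39, qty 29)
  Row 4: Gadget Y ($481.79, qty 81)
  Row 5: Widget B ($26.03, qty 46)
  Row 6: Tool P ($319.69, qty 21)
  Row 7: Gadget Y ($481.79, qty 81) <-- DUPLICATE
  Row 8: Widget A ($475.48, qty 94) <-- DUPLICATE

Duplicates found: 2
Unique records: 6

2 duplicates, 6 unique


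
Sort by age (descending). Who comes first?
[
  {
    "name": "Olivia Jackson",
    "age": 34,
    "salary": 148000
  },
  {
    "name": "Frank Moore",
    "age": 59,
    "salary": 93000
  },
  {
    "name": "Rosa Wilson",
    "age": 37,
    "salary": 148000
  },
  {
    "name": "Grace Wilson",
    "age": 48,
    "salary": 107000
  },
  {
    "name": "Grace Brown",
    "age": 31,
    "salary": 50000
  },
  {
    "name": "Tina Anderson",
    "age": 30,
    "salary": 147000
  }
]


Sort by: age (descending)

Sorted order:
  1. Frank Moore (age = 59)
  2. Grace Wilson (age = 48)
  3. Rosa Wilson (age = 37)
  4. Olivia Jackson (age = 34)
  5. Grace Brown (age = 31)
  6. Tina Anderson (age = 30)

First: Frank Moore

Frank Moore


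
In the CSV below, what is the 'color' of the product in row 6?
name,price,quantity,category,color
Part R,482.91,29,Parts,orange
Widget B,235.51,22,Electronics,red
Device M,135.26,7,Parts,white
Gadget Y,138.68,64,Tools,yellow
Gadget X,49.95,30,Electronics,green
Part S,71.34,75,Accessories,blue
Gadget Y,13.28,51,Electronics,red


Query: Row 6 ('Part S'), column 'color'
Value: blue

blue


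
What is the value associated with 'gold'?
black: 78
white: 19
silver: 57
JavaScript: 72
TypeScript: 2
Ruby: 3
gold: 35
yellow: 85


Looking up key 'gold'
Value: 35

35


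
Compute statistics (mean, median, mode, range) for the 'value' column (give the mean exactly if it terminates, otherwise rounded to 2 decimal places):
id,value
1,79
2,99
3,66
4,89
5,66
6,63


Data: [79, 99, 66, 89, 66, 63]
Count: 6
Sum: 462
Mean: 462/6 = 77
Sorted: [63, 66, 66, 79, 89, 99]
Median: 72.5
Mode: 66 (2 times)
Range: 99 - 63 = 36
Min: 63, Max: 99

mean=77, median=72.5, mode=66, range=36


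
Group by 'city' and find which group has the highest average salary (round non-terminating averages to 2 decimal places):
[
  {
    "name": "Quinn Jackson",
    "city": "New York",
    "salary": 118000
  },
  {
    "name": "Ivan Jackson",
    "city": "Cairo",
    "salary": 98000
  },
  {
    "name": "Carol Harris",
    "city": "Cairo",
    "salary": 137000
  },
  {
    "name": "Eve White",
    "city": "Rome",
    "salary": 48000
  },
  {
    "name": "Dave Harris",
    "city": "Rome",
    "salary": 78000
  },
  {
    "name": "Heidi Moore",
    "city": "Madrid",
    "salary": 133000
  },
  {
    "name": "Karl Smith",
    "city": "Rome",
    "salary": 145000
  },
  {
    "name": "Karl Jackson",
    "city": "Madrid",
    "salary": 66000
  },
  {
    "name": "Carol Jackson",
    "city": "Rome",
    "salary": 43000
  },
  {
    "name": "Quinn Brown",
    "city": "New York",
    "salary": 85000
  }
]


Group by: city

Groups:
  Cairo: 2 people, avg salary = 235000/2 = $117500
  Madrid: 2 people, avg salary = 199000/2 = $99500
  New York: 2 people, avg salary = 203000/2 = $101500
  Rome: 4 people, avg salary = 314000/4 = $78500

Highest average salary: Cairo ($117500)

Cairo ($117500)


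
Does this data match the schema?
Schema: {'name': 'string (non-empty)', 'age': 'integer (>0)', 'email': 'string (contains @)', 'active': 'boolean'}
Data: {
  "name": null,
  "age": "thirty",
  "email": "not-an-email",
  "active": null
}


Validating each field against schema:
  name: FAIL (null is not a string)
  age: FAIL ("thirty" is not an integer)
  email: FAIL ("not-an-email" does not contain @)
  active: FAIL (null is not a boolean)

Result: INVALID (4 errors: name, age, email, active)

INVALID (4 errors: name, age, email, active)


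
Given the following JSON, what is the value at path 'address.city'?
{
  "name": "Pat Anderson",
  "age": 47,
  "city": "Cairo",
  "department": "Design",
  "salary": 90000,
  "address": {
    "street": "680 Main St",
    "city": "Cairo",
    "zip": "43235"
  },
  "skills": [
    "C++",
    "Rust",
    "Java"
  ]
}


Query: address.city
Path: address -> city
Value: Cairo

Cairo


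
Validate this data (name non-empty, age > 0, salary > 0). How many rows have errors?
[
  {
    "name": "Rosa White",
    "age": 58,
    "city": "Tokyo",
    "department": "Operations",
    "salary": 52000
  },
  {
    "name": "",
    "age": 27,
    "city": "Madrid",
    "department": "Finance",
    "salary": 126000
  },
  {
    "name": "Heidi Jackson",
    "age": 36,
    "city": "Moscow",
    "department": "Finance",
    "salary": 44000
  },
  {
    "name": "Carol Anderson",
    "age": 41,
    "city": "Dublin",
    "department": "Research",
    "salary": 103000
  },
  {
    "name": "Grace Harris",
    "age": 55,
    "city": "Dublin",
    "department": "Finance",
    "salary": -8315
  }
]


Validating 5 records:
Rules: name non-empty, age > 0, salary > 0

  Row 1 (Rosa White): OK
  Row 2 (???): empty name
  Row 3 (Heidi Jackson): OK
  Row 4 (Carol Anderson): OK
  Row 5 (Grace Harris): negative salary: -8315

Total errors: 2

2 errors


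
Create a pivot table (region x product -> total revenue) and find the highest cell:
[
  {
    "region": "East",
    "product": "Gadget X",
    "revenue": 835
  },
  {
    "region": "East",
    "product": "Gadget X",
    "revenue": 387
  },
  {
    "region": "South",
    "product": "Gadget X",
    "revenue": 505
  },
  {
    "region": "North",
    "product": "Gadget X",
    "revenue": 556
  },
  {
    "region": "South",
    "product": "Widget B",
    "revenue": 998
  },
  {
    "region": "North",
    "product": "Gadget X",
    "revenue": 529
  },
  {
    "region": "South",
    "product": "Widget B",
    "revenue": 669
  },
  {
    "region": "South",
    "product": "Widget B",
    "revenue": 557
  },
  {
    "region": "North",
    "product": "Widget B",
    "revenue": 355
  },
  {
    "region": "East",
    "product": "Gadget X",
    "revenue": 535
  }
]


Pivot: region (rows) x product (columns) -> total revenue

     Gadget X      Widget B    
East          1757             0  
North         1085           355  
South          505          2224  

Highest: South / Widget B = $2224

South / Widget B = $2224


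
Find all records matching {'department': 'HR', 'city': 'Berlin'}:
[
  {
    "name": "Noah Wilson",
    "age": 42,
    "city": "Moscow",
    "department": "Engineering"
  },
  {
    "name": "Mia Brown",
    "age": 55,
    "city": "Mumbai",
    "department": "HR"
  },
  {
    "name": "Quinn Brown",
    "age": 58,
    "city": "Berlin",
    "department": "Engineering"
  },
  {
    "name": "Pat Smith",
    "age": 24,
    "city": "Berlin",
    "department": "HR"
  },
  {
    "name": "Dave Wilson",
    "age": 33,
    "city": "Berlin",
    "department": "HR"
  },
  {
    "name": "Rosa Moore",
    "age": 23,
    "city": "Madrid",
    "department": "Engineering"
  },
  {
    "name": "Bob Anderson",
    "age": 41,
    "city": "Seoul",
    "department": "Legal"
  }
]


Search criteria: {'department': 'HR', 'city': 'Berlin'}

Checking 7 records:
  Noah Wilson: {department: Engineering, city: Moscow}
  Mia Brown: {department: HR, city: Mumbai}
  Quinn Brown: {department: Engineering, city: Berlin}
  Pat Smith: {department: HR, city: Berlin} <-- MATCH
  Dave Wilson: {department: HR, city: Berlin} <-- MATCH
  Rosa Moore: {department: Engineering, city: Madrid}
  Bob Anderson: {department: Legal, city: Seoul}

Matches: ["Pat Smith", "Dave Wilson"]

["Pat Smith", "Dave Wilson"]


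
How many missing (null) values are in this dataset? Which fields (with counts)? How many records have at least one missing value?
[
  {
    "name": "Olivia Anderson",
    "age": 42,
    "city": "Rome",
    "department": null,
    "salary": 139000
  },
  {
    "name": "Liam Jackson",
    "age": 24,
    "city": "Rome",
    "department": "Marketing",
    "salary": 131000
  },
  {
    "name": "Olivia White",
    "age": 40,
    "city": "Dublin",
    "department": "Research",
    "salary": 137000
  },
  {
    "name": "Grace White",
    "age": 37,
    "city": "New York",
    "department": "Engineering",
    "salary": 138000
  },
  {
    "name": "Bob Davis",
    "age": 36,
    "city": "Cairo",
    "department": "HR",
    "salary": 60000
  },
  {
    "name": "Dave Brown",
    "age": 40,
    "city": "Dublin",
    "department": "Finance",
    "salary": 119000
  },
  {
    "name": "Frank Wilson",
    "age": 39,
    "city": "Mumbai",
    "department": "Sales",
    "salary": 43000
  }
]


Checking for missing (null) values in 7 records:

  Olivia Anderson: department
  Liam Jackson: complete
  Olivia White: complete
  Grace White: complete
  Bob Davis: complete
  Dave Brown: complete
  Frank Wilson: complete

Per field:
  name: 0 missing
  age: 0 missing
  city: 0 missing
  department: 1 missing
  salary: 0 missing

Total missing values: 1
Records with any missing: 1

1 missing values (department: 1); 1 incomplete records


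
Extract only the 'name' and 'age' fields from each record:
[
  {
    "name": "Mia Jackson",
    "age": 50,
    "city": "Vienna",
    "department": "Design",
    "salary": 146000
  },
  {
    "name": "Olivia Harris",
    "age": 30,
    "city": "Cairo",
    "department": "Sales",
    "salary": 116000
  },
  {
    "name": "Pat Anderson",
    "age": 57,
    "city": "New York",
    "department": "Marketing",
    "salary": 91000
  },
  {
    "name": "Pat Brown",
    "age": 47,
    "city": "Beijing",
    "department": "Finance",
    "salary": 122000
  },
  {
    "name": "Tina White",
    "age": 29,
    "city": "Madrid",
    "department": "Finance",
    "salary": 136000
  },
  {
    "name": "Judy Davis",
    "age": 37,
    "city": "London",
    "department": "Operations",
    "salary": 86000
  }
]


Original: 6 records with fields: name, age, city, department, salary
Keep: ['name', 'age']
Drop: ['city', 'department', 'salary']
Result: 6 records, 2 fields each

[
  {
    "name": "Mia Jackson",
    "age": 50
  },
  {
    "name": "Olivia Harris",
    "age": 30
  },
  {
    "name": "Pat Anderson",
    "age": 57
  },
  {
    "name": "Pat Brown",
    "age": 47
  },
  {
    "name": "Tina White",
    "age": 29
  },
  {
    "name": "Judy Davis",
    "age": 37
  }
]


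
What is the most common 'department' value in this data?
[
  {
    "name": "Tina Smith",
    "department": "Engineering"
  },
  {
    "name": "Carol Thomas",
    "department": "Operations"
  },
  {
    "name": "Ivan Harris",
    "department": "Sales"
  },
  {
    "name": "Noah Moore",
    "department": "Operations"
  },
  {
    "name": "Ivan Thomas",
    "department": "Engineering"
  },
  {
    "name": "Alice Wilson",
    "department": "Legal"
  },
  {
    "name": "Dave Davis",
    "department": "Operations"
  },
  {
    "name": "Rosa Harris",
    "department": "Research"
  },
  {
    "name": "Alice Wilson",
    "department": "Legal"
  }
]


Counting 'department' values across 9 records:

  Operations: 3 ###
  Engineering: 2 ##
  Legal: 2 ##
  Sales: 1 #
  Research: 1 #

Most common: Operations (3 times)

Operations (3 times)


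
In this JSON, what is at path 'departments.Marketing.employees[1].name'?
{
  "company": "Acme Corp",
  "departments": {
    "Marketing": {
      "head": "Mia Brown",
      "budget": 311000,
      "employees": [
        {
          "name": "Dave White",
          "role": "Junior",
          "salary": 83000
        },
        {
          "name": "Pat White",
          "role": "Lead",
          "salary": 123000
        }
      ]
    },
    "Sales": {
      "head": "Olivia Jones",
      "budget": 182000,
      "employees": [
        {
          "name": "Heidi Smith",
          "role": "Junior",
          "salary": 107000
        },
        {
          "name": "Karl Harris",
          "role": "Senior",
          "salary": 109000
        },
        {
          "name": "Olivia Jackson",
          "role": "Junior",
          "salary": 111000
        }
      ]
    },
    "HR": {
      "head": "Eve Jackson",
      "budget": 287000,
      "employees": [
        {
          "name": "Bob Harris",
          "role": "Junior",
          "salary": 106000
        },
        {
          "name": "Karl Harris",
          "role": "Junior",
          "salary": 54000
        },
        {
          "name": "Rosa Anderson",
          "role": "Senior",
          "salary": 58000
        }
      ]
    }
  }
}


Path: departments.Marketing.employees[1].name

Navigate:
  -> departments
  -> Marketing
  -> employees[1].name = 'Pat White'

Pat White


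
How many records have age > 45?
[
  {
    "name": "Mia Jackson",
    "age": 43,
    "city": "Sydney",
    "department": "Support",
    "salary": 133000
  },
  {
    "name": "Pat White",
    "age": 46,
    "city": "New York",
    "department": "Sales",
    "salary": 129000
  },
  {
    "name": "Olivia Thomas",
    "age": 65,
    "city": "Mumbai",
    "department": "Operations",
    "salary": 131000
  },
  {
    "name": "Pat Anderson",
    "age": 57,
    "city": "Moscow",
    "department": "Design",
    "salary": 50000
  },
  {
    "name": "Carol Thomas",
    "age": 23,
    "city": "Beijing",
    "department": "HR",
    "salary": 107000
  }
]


Data: 5 records
Condition: age > 45

Checking each record:
  Mia Jackson: 43
  Pat White: 46 MATCH
  Olivia Thomas: 65 MATCH
  Pat Anderson: 57 MATCH
  Carol Thomas: 23

Count: 3

3


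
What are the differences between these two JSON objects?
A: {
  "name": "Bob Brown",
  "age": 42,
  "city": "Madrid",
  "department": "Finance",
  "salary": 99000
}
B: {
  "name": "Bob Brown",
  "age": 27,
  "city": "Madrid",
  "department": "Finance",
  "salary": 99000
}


Comparing each field (in key order):
  name: same
  age: DIFFERENT
  city: same
  department: same
  salary: same
Differences:
  age: 42 -> 27

1 field(s) changed

1 change: age


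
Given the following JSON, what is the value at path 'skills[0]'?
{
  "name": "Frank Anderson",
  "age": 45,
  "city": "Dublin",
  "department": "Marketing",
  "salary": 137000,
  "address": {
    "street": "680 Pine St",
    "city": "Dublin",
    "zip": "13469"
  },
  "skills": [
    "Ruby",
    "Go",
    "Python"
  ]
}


Query: skills[0]
Path: skills -> first element
Value: Ruby

Ruby


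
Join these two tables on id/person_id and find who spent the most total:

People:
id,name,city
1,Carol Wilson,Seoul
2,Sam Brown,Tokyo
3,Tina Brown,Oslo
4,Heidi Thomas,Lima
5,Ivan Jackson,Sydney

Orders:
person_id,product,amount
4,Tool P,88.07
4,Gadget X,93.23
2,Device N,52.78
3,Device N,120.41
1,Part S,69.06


Join on: people.id = orders.person_id

Joined rows:
  Heidi Thomas (Lima) bought Tool P for $88.07
  Heidi Thomas (Lima) bought Gadget X for $93.23
  Sam Brown (Tokyo) bought Device N for $52.78
  Tina Brown (Oslo) bought Device N for $120.41
  Carol Wilson (Seoul) bought Part S for $69.06

Total per person:
  Heidi Thomas: $181.30
  Tina Brown: $120.41
  Carol Wilson: $69.06
  Sam Brown: $52.78

Top spender: Heidi Thomas ($181.30)

Heidi Thomas ($181.30)


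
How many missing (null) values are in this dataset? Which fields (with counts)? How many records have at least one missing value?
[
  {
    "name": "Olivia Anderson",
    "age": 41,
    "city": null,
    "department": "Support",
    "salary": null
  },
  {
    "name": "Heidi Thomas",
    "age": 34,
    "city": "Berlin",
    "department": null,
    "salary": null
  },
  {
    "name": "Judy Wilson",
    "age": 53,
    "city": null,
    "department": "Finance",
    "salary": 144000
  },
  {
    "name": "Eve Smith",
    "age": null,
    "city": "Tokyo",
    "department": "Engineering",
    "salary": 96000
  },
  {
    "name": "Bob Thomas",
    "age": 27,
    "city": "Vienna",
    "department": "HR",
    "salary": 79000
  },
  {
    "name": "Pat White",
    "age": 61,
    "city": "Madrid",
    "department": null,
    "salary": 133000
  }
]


Checking for missing (null) values in 6 records:

  Olivia Anderson: city, salary
  Heidi Thomas: department, salary
  Judy Wilson: city
  Eve Smith: age
  Bob Thomas: complete
  Pat White: department

Per field:
  name: 0 missing
  age: 1 missing
  city: 2 missing
  department: 2 missing
  salary: 2 missing

Total missing values: 7
Records with any missing: 5

7 missing values (age: 1, city: 2, department: 2, salary: 2); 5 incomplete records


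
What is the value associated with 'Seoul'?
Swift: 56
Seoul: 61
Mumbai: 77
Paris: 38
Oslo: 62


Looking up key 'Seoul'
Value: 61

61


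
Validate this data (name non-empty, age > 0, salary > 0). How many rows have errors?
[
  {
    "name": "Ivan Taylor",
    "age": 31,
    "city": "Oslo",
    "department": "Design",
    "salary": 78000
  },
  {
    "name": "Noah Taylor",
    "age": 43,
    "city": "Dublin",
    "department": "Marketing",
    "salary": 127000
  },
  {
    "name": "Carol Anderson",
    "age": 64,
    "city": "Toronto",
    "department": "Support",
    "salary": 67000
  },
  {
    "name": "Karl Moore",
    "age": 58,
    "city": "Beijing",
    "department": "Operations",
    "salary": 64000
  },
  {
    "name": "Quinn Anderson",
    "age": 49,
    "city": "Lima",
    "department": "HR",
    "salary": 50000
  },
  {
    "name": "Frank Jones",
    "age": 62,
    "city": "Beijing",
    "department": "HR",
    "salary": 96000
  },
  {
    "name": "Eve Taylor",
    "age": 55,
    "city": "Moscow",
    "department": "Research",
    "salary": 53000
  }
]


Validating 7 records:
Rules: name non-empty, age > 0, salary > 0

  Row 1 (Ivan Taylor): OK
  Row 2 (Noah Taylor): OK
  Row 3 (Carol Anderson): OK
  Row 4 (Karl Moore): OK
  Row 5 (Quinn Anderson): OK
  Row 6 (Frank Jones): OK
  Row 7 (Eve Taylor): OK

Total errors: 0

0 errors


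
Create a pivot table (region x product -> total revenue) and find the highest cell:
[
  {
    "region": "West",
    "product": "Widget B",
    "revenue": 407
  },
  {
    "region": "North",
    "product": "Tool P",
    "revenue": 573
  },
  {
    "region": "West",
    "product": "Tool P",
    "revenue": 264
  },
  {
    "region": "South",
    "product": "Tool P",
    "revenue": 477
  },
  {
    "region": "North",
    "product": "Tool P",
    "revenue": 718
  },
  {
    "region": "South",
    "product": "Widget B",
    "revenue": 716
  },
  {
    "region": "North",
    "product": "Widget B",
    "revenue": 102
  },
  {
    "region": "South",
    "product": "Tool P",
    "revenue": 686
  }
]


Pivot: region (rows) x product (columns) -> total revenue

     Tool P        Widget B    
North         1291           102  
South         1163           716  
West           264           407  

Highest: North / Tool P = $1291

North / Tool P = $1291


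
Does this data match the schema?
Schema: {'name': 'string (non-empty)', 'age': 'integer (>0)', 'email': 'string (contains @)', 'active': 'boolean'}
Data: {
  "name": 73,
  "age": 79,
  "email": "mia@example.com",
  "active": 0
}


Validating each field against schema:
  name: FAIL (73 is not a string)
  age: OK (positive integer)
  email: OK (string with @)
  active: FAIL (0 is not a boolean)

Result: INVALID (2 errors: name, active)

INVALID (2 errors: name, active)


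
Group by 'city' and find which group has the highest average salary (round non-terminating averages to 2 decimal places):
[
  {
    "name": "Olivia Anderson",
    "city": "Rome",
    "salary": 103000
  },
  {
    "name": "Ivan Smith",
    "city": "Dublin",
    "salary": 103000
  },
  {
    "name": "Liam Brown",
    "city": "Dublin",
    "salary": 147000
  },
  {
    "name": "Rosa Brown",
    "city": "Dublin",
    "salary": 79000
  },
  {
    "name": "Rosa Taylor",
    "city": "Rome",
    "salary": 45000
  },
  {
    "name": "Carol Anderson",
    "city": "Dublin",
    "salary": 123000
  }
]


Group by: city

Groups:
  Dublin: 4 people, avg salary = 452000/4 = $113000
  Rome: 2 people, avg salary = 148000/2 = $74000

Highest average salary: Dublin ($113000)

Dublin ($113000)


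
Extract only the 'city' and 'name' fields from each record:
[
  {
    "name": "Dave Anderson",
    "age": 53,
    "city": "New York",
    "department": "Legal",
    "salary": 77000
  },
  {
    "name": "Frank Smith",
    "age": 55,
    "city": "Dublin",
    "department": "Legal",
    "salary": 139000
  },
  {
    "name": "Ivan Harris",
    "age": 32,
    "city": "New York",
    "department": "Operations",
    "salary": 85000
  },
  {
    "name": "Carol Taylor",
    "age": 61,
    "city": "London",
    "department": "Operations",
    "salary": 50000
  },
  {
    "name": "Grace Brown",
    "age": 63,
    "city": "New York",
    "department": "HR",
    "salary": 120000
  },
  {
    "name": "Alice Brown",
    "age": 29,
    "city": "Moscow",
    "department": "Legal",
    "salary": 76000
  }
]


Original: 6 records with fields: name, age, city, department, salary
Keep: ['city', 'name']
Drop: ['age', 'department', 'salary']
Result: 6 records, 2 fields each

[
  {
    "city": "New York",
    "name": "Dave Anderson"
  },
  {
    "city": "Dublin",
    "name": "Frank Smith"
  },
  {
    "city": "New York",
    "name": "Ivan Harris"
  },
  {
    "city": "London",
    "name": "Carol Taylor"
  },
  {
    "city": "New York",
    "name": "Grace Brown"
  },
  {
    "city": "Moscow",
    "name": "Alice Brown"
  }
]


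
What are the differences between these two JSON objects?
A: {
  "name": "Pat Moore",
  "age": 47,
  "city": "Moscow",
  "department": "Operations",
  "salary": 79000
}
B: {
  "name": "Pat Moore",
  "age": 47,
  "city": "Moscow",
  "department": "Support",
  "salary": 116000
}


Comparing each field (in key order):
  name: same
  age: same
  city: same
  department: DIFFERENT
  salary: DIFFERENT
Differences:
  department: Operations -> Support
  salary: 79000 -> 116000

2 field(s) changed

2 changes: department, salary


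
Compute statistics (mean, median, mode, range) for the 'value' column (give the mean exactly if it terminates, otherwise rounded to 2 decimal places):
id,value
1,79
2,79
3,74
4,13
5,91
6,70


Data: [79, 79, 74, 13, 91, 70]
Count: 6
Sum: 406
Mean: 406/6 ≈ 67.67 (rounded to 2 decimal places)
Sorted: [13, 70, 74, 79, 79, 91]
Median: 76.5
Mode: 79 (2 times)
Range: 91 - 13 = 78
Min: 13, Max: 91

mean≈67.67, median=76.5, mode=79, range=78


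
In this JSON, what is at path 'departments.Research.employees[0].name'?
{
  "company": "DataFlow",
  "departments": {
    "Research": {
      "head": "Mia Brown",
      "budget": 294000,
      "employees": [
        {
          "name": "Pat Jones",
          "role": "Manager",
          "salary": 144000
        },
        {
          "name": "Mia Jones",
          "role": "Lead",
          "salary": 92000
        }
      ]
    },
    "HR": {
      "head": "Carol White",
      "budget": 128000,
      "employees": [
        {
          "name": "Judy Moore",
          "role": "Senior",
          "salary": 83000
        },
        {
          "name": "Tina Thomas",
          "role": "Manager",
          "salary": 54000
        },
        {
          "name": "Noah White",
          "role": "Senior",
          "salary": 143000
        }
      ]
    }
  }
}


Path: departments.Research.employees[0].name

Navigate:
  -> departments
  -> Research
  -> employees[0].name = 'Pat Jones'

Pat Jones


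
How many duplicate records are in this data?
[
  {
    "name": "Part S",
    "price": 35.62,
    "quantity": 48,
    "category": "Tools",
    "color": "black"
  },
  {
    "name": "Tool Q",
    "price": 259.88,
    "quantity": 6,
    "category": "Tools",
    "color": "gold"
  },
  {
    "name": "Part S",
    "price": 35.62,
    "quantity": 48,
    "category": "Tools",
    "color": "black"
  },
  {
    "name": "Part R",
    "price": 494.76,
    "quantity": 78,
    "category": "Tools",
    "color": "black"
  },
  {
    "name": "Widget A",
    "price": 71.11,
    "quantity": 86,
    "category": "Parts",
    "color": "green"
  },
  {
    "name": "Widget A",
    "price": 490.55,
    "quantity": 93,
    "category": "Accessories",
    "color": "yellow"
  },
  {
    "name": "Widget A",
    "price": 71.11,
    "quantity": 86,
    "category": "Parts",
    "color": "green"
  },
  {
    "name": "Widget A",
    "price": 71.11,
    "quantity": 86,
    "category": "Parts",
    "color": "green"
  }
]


Checking 8 records for duplicates:

  Row 1: Part S ($35.62, qty 48)
  Row 2: Tool Q ($259.88, qty 6)
  Row 3: Part S ($35.62, qty 48) <-- DUPLICATE
  Row 4: Part R ($494.76, qty 78)
  Row 5: Widget A ($71.11, qty 86)
  Row 6: Widget A ($490.55, qty 93)
  Row 7: Widget A ($71.11, qty 86) <-- DUPLICATE
  Row 8: Widget A ($71.11, qty 86) <-- DUPLICATE

Duplicates found: 3
Unique records: 5

3 duplicates, 5 unique


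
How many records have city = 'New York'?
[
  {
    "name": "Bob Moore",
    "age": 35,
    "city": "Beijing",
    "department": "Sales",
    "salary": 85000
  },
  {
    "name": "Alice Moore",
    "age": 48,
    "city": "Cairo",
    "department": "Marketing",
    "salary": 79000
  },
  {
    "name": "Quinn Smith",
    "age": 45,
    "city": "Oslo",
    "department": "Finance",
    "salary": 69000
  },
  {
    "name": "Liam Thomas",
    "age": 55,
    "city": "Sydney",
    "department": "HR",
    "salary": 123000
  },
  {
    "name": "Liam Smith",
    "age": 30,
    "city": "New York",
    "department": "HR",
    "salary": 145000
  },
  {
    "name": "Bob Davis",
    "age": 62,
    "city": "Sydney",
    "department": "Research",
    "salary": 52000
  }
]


Data: 6 records
Condition: city = 'New York'

Checking each record:
  Bob Moore: Beijing
  Alice Moore: Cairo
  Quinn Smith: Oslo
  Liam Thomas: Sydney
  Liam Smith: New York MATCH
  Bob Davis: Sydney

Count: 1

1


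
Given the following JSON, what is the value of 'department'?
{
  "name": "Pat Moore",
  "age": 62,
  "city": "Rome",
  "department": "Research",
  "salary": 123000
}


Looking up field 'department'
Value: Research

Research


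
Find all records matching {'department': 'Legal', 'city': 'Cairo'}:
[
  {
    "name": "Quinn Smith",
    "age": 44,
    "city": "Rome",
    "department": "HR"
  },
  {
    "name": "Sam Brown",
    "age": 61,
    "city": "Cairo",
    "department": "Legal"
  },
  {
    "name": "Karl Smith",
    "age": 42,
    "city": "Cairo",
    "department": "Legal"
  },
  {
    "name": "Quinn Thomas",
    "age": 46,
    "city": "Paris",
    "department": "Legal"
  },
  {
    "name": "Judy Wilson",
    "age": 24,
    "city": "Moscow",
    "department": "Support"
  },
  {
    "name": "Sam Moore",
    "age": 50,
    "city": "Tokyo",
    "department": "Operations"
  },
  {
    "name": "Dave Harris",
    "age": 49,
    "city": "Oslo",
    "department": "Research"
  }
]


Search criteria: {'department': 'Legal', 'city': 'Cairo'}

Checking 7 records:
  Quinn Smith: {department: HR, city: Rome}
  Sam Brown: {department: Legal, city: Cairo} <-- MATCH
  Karl Smith: {department: Legal, city: Cairo} <-- MATCH
  Quinn Thomas: {department: Legal, city: Paris}
  Judy Wilson: {department: Support, city: Moscow}
  Sam Moore: {department: Operations, city: Tokyo}
  Dave Harris: {department: Research, city: Oslo}

Matches: ["Sam Brown", "Karl Smith"]

["Sam Brown", "Karl Smith"]


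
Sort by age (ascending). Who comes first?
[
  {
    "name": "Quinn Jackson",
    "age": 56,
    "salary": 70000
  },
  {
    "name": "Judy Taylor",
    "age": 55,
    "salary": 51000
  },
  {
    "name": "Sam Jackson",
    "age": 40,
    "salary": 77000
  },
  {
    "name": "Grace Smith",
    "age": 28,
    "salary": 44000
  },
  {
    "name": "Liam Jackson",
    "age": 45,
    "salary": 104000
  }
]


Sort by: age (ascending)

Sorted order:
  1. Grace Smith (age = 28)
  2. Sam Jackson (age = 40)
  3. Liam Jackson (age = 45)
  4. Judy Taylor (age = 55)
  5. Quinn Jackson (age = 56)

First: Grace Smith

Grace Smith


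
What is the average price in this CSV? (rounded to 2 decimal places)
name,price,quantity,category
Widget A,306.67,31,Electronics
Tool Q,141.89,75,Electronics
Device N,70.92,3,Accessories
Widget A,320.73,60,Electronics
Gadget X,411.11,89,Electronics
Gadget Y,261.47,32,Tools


Computing average price:
Values: [306.67, 141.89, 70.92, 320.73, 411.11, 261.47]
Sum = 1512.79
Count = 6
Average = 1512.79/6 ≈ 252.13 (rounded to 2 decimal places)

252.13


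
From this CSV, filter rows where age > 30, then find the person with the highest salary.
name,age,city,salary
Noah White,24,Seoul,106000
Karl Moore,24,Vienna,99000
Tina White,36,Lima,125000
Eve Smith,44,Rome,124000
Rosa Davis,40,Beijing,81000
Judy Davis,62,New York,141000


Filter: age > 30
Sort by: salary (descending)

Filtered records (4):
  Judy Davis, age 62, salary $141000
  Tina White, age 36, salary $125000
  Eve Smith, age 44, salary $124000
  Rosa Davis, age 40, salary $81000

Highest salary: Judy Davis ($141000)

Judy Davis


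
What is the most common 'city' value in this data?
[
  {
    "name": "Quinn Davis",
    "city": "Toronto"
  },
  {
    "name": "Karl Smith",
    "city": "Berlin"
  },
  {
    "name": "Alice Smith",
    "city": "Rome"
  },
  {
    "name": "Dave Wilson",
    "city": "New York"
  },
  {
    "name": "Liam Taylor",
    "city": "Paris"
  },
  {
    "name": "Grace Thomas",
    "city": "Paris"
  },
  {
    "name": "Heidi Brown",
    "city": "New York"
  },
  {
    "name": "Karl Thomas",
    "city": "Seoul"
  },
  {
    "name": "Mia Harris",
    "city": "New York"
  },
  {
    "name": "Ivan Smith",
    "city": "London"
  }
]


Counting 'city' values across 10 records:

  New York: 3 ###
  Paris: 2 ##
  Toronto: 1 #
  Berlin: 1 #
  Rome: 1 #
  Seoul: 1 #
  London: 1 #

Most common: New York (3 times)

New York (3 times)


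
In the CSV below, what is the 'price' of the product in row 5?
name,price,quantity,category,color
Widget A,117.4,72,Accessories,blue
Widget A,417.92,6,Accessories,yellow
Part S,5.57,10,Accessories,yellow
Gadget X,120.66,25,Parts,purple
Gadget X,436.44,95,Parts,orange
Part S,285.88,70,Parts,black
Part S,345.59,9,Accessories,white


Query: Row 5 ('Gadget X'), column 'price'
Value: 436.44

436.44
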